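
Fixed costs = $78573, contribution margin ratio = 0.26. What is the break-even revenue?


Formula: BER = Fixed Costs / Contribution Margin Ratio
BER = $78573 / 0.26
BER = $302203.85 (to the nearest cent)

$302203.85


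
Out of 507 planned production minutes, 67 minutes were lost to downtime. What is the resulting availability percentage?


Formula: Availability = (Planned Time - Downtime) / Planned Time * 100
Uptime = 507 - 67 = 440 min
Availability = 440 / 507 * 100 = 86.8%

86.8%


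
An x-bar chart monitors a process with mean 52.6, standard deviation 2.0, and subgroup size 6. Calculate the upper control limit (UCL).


UCL = 52.6 + 3 * 2.0 / sqrt(6)

55.05


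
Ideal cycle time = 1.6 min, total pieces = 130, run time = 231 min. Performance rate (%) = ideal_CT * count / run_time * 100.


Formula: Performance = (Ideal CT * Total Count) / Run Time * 100
Ideal output time = 1.6 * 130 = 208.0 min
Performance = 208.0 / 231 * 100 = 90.0%

90.0%


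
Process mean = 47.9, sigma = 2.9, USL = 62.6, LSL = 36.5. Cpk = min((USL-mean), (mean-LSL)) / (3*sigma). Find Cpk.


Cpu = (62.6 - 47.9) / (3 * 2.9) = 1.69
Cpl = (47.9 - 36.5) / (3 * 2.9) = 1.31
Cpk = min(1.69, 1.31) = 1.31

1.31


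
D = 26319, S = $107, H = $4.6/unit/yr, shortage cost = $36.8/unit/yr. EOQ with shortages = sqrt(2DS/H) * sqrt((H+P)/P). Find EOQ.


Formula: EOQ* = sqrt(2DS/H) * sqrt((H+P)/P)
Base EOQ = sqrt(2*26319*107/4.6) = 1106.53 units
Correction = sqrt((4.6+36.8)/36.8) = 1.06066
EOQ* = 1106.53 * 1.06066 = 1173.7 units

1173.7 units


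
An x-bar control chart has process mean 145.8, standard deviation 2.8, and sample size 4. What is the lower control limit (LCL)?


LCL = 145.8 - 3 * 2.8 / sqrt(4)

141.6


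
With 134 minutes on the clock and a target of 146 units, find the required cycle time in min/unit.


Formula: CT = Available Time / Number of Units
CT = 134 min / 146 units
CT = 0.92 min/unit

0.92 min/unit


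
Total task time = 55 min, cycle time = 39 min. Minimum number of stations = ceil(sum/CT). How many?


Formula: N_min = ceil(Sum of Task Times / Cycle Time)
N_min = ceil(55 min / 39 min) = ceil(1.4103)
N_min = 2 stations

2


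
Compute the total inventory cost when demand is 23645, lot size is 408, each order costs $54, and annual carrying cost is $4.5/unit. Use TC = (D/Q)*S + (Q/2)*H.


TC = 23645/408 * 54 + 408/2 * 4.5

$4047.49


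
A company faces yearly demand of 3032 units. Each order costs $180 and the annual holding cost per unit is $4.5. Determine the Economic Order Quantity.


Formula: EOQ = sqrt(2 * D * S / H)
Numerator: 2 * 3032 * 180 = 1091520
2DS/H = 1091520 / 4.5 = 242560.0
EOQ = sqrt(242560.0) = 492.5 units

492.5 units


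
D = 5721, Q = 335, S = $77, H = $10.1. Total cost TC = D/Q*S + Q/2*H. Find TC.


TC = 5721/335 * 77 + 335/2 * 10.1

$3006.73


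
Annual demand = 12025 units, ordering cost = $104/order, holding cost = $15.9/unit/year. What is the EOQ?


Formula: EOQ = sqrt(2 * D * S / H)
Numerator: 2 * 12025 * 104 = 2501200
2DS/H = 2501200 / 15.9 = 157308.2
EOQ = sqrt(157308.2) = 396.6 units

396.6 units


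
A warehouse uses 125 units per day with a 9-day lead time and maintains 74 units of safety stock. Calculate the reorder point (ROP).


Formula: ROP = (Daily Demand * Lead Time) + Safety Stock
Demand during lead time = 125 * 9 = 1125 units
ROP = 1125 + 74 = 1199 units

1199 units


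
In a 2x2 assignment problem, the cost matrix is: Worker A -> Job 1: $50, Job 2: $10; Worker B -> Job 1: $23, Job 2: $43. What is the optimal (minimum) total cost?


Option 1: A->1 + B->2 = $50 + $43 = $93
Option 2: A->2 + B->1 = $10 + $23 = $33
Min cost = min($93, $33) = $33

$33


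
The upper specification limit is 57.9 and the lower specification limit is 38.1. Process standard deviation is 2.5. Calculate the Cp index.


Cp = (57.9 - 38.1) / (6 * 2.5)

1.32


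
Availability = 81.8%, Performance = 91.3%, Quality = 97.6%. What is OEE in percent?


Formula: OEE = Availability * Performance * Quality / 10000
A * P = 81.8% * 91.3% / 100 = 74.68%
OEE = 74.68% * 97.6% / 100 = 72.9%

72.9%


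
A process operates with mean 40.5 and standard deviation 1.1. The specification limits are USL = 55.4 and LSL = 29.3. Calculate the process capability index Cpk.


Cpu = (55.4 - 40.5) / (3 * 1.1) = 4.52
Cpl = (40.5 - 29.3) / (3 * 1.1) = 3.39
Cpk = min(4.52, 3.39) = 3.39

3.39


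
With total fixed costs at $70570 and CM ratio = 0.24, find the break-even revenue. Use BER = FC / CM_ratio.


Formula: BER = Fixed Costs / Contribution Margin Ratio
BER = $70570 / 0.24
BER = $294041.67 (to the nearest cent)

$294041.67


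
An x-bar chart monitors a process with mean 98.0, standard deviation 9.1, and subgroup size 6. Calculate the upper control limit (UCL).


UCL = 98.0 + 3 * 9.1 / sqrt(6)

109.15


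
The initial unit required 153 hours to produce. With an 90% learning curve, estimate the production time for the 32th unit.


Formula: T_n = T_1 * (learning_rate)^(log2(n)) where learning_rate = rate/100
Doublings = log2(32) = 5
T_n = 153 * 0.9^5
T_n = 153 * 0.5905 = 90.3 hours

90.3 hours


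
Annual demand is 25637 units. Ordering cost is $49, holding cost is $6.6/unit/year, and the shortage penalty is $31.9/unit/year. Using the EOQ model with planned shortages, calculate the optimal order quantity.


Formula: EOQ* = sqrt(2DS/H) * sqrt((H+P)/P)
Base EOQ = sqrt(2*25637*49/6.6) = 616.99 units
Correction = sqrt((6.6+31.9)/31.9) = 1.09859
EOQ* = 616.99 * 1.09859 = 677.8 units

677.8 units


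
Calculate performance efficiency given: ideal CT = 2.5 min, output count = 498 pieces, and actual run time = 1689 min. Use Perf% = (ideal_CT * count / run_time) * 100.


Formula: Performance = (Ideal CT * Total Count) / Run Time * 100
Ideal output time = 2.5 * 498 = 1245.0 min
Performance = 1245.0 / 1689 * 100 = 73.7%

73.7%


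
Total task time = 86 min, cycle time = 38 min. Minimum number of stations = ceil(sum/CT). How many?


Formula: N_min = ceil(Sum of Task Times / Cycle Time)
N_min = ceil(86 min / 38 min) = ceil(2.2632)
N_min = 3 stations

3


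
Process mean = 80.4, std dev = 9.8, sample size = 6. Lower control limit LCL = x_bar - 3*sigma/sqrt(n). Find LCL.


LCL = 80.4 - 3 * 9.8 / sqrt(6)

68.4


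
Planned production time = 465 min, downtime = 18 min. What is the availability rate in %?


Formula: Availability = (Planned Time - Downtime) / Planned Time * 100
Uptime = 465 - 18 = 447 min
Availability = 447 / 465 * 100 = 96.1%

96.1%


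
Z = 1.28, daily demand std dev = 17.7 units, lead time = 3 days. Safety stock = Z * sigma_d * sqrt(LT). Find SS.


Formula: SS = z * sigma_d * sqrt(LT)
sqrt(LT) = sqrt(3) = 1.7321
SS = 1.28 * 17.7 * 1.7321
SS = 39.2 units

39.2 units


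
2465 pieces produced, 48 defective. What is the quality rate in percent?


Formula: Quality Rate = Good Pieces / Total Pieces * 100
Good pieces = 2465 - 48 = 2417
QR = 2417 / 2465 * 100 = 98.1%

98.1%


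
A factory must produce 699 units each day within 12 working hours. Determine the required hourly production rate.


Formula: Production Rate = Daily Demand / Available Hours
Rate = 699 units/day / 12 hours/day
Rate = 58.3 units/hour

58.3 units/hour


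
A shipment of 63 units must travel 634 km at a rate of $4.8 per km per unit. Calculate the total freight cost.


TC = dist * cost * units = 634 * 4.8 * 63 = $191721.60

$191721.60


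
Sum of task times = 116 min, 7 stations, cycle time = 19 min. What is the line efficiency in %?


Formula: Efficiency = Sum of Task Times / (N_stations * CT) * 100
Total station capacity = 7 stations * 19 min = 133 min
Efficiency = 116 / 133 * 100 = 87.2%

87.2%


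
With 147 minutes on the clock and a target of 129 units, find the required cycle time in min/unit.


Formula: CT = Available Time / Number of Units
CT = 147 min / 129 units
CT = 1.14 min/unit

1.14 min/unit


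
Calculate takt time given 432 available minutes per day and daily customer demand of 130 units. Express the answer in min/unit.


Formula: Takt Time = Available Production Time / Customer Demand
Takt = 432 min/day / 130 units/day
Takt = 3.32 min/unit

3.32 min/unit


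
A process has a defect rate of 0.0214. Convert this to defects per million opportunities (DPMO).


DPMO = defect_rate * 1000000 = 0.0214 * 1000000

21400


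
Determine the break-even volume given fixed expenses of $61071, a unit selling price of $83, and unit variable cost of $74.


Formula: BEQ = Fixed Costs / (Price - Variable Cost)
Contribution margin = $83 - $74 = $9/unit
BEQ = ceil($61071 / $9/unit) = ceil(6785.67) = 6786 units

6786 units


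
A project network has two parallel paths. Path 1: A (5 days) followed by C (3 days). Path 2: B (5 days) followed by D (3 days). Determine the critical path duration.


Path 1 = 5 + 3 = 8 days
Path 2 = 5 + 3 = 8 days
Duration = max(8, 8) = 8 days

8 days


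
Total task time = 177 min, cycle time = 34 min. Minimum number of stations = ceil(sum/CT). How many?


Formula: N_min = ceil(Sum of Task Times / Cycle Time)
N_min = ceil(177 min / 34 min) = ceil(5.2059)
N_min = 6 stations

6


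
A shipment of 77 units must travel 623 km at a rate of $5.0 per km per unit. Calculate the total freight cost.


TC = dist * cost * units = 623 * 5.0 * 77 = $239855.00

$239855.00


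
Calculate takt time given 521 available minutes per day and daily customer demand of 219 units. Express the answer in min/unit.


Formula: Takt Time = Available Production Time / Customer Demand
Takt = 521 min/day / 219 units/day
Takt = 2.38 min/unit

2.38 min/unit


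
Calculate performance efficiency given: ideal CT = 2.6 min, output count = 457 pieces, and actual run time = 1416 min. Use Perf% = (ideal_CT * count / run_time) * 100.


Formula: Performance = (Ideal CT * Total Count) / Run Time * 100
Ideal output time = 2.6 * 457 = 1188.2 min
Performance = 1188.2 / 1416 * 100 = 83.9%

83.9%


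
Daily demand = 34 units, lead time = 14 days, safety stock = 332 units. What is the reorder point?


Formula: ROP = (Daily Demand * Lead Time) + Safety Stock
Demand during lead time = 34 * 14 = 476 units
ROP = 476 + 332 = 808 units

808 units


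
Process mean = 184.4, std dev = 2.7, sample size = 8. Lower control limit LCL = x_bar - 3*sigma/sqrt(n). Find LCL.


LCL = 184.4 - 3 * 2.7 / sqrt(8)

181.54


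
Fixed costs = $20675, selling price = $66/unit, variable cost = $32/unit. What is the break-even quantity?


Formula: BEQ = Fixed Costs / (Price - Variable Cost)
Contribution margin = $66 - $32 = $34/unit
BEQ = ceil($20675 / $34/unit) = ceil(608.09) = 609 units

609 units


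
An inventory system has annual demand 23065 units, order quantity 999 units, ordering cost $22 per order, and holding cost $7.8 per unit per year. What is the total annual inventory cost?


TC = 23065/999 * 22 + 999/2 * 7.8

$4404.04


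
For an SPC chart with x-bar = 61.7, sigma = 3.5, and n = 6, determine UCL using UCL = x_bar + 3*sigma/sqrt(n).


UCL = 61.7 + 3 * 3.5 / sqrt(6)

65.99


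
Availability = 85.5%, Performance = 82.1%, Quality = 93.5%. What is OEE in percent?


Formula: OEE = Availability * Performance * Quality / 10000
A * P = 85.5% * 82.1% / 100 = 70.2%
OEE = 70.2% * 93.5% / 100 = 65.6%

65.6%


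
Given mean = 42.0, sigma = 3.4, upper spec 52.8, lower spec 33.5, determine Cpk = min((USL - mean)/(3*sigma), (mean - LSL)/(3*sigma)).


Cpu = (52.8 - 42.0) / (3 * 3.4) = 1.06
Cpl = (42.0 - 33.5) / (3 * 3.4) = 0.83
Cpk = min(1.06, 0.83) = 0.83

0.83


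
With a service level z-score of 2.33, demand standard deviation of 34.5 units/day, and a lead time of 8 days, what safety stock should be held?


Formula: SS = z * sigma_d * sqrt(LT)
sqrt(LT) = sqrt(8) = 2.8284
SS = 2.33 * 34.5 * 2.8284
SS = 227.4 units

227.4 units


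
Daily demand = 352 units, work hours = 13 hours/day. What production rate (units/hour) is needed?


Formula: Production Rate = Daily Demand / Available Hours
Rate = 352 units/day / 13 hours/day
Rate = 27.1 units/hour

27.1 units/hour


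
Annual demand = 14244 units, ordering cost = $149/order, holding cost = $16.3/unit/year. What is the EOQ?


Formula: EOQ = sqrt(2 * D * S / H)
Numerator: 2 * 14244 * 149 = 4244712
2DS/H = 4244712 / 16.3 = 260411.8
EOQ = sqrt(260411.8) = 510.3 units

510.3 units


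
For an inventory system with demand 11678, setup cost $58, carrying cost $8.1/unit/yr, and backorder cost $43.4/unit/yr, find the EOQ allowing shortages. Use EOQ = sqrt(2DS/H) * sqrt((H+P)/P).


Formula: EOQ* = sqrt(2DS/H) * sqrt((H+P)/P)
Base EOQ = sqrt(2*11678*58/8.1) = 408.95 units
Correction = sqrt((8.1+43.4)/43.4) = 1.08933
EOQ* = 408.95 * 1.08933 = 445.5 units

445.5 units


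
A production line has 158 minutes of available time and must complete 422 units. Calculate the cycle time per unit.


Formula: CT = Available Time / Number of Units
CT = 158 min / 422 units
CT = 0.37 min/unit

0.37 min/unit


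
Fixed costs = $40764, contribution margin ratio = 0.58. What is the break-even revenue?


Formula: BER = Fixed Costs / Contribution Margin Ratio
BER = $40764 / 0.58
BER = $70282.76 (to the nearest cent)

$70282.76


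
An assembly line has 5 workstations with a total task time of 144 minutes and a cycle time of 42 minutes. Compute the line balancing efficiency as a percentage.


Formula: Efficiency = Sum of Task Times / (N_stations * CT) * 100
Total station capacity = 5 stations * 42 min = 210 min
Efficiency = 144 / 210 * 100 = 68.6%

68.6%


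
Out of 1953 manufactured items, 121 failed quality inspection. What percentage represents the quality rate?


Formula: Quality Rate = Good Pieces / Total Pieces * 100
Good pieces = 1953 - 121 = 1832
QR = 1832 / 1953 * 100 = 93.8%

93.8%


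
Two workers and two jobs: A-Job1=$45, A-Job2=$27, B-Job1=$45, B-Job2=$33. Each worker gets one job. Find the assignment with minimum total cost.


Option 1: A->1 + B->2 = $45 + $33 = $78
Option 2: A->2 + B->1 = $27 + $45 = $72
Min cost = min($78, $72) = $72

$72


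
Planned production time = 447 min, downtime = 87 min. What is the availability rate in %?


Formula: Availability = (Planned Time - Downtime) / Planned Time * 100
Uptime = 447 - 87 = 360 min
Availability = 360 / 447 * 100 = 80.5%

80.5%


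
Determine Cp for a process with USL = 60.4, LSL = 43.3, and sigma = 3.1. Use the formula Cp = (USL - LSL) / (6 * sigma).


Cp = (60.4 - 43.3) / (6 * 3.1)

0.92


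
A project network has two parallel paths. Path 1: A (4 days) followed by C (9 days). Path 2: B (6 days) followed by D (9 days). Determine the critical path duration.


Path 1 = 4 + 9 = 13 days
Path 2 = 6 + 9 = 15 days
Duration = max(13, 15) = 15 days

15 days


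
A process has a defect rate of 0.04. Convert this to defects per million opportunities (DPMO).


DPMO = defect_rate * 1000000 = 0.04 * 1000000

40000


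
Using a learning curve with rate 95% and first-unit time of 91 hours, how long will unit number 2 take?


Formula: T_n = T_1 * (learning_rate)^(log2(n)) where learning_rate = rate/100
Doublings = log2(2) = 1
T_n = 91 * 0.95^1
T_n = 91 * 0.95 = 86.5 hours

86.5 hours


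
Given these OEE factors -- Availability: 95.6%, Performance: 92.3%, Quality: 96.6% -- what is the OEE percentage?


Formula: OEE = Availability * Performance * Quality / 10000
A * P = 95.6% * 92.3% / 100 = 88.24%
OEE = 88.24% * 96.6% / 100 = 85.2%

85.2%


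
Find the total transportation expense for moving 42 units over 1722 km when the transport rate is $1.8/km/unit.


TC = dist * cost * units = 1722 * 1.8 * 42 = $130183.20

$130183.20


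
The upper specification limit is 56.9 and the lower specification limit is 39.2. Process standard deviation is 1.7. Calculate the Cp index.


Cp = (56.9 - 39.2) / (6 * 1.7)

1.74


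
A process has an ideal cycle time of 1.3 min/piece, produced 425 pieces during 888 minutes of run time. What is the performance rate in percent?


Formula: Performance = (Ideal CT * Total Count) / Run Time * 100
Ideal output time = 1.3 * 425 = 552.5 min
Performance = 552.5 / 888 * 100 = 62.2%

62.2%


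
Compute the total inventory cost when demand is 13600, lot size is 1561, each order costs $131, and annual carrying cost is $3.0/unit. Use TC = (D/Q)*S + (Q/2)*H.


TC = 13600/1561 * 131 + 1561/2 * 3.0

$3482.82


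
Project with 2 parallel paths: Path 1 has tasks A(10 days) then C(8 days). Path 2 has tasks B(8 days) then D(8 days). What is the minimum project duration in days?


Path 1 = 10 + 8 = 18 days
Path 2 = 8 + 8 = 16 days
Duration = max(18, 16) = 18 days

18 days


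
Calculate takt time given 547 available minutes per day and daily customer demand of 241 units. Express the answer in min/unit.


Formula: Takt Time = Available Production Time / Customer Demand
Takt = 547 min/day / 241 units/day
Takt = 2.27 min/unit

2.27 min/unit


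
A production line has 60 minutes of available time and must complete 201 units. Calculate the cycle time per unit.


Formula: CT = Available Time / Number of Units
CT = 60 min / 201 units
CT = 0.3 min/unit

0.3 min/unit


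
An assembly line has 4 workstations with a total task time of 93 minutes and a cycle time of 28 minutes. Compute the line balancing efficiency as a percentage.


Formula: Efficiency = Sum of Task Times / (N_stations * CT) * 100
Total station capacity = 4 stations * 28 min = 112 min
Efficiency = 93 / 112 * 100 = 83.0%

83.0%


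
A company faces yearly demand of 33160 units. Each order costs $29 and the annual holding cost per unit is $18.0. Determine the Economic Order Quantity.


Formula: EOQ = sqrt(2 * D * S / H)
Numerator: 2 * 33160 * 29 = 1923280
2DS/H = 1923280 / 18.0 = 106848.9
EOQ = sqrt(106848.9) = 326.9 units

326.9 units


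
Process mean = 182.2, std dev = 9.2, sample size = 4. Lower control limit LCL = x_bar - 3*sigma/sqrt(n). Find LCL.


LCL = 182.2 - 3 * 9.2 / sqrt(4)

168.4


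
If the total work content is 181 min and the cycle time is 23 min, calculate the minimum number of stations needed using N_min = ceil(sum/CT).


Formula: N_min = ceil(Sum of Task Times / Cycle Time)
N_min = ceil(181 min / 23 min) = ceil(7.8696)
N_min = 8 stations

8


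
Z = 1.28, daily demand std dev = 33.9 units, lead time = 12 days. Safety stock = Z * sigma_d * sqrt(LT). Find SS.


Formula: SS = z * sigma_d * sqrt(LT)
sqrt(LT) = sqrt(12) = 3.4641
SS = 1.28 * 33.9 * 3.4641
SS = 150.3 units

150.3 units


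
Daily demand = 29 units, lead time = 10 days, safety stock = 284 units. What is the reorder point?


Formula: ROP = (Daily Demand * Lead Time) + Safety Stock
Demand during lead time = 29 * 10 = 290 units
ROP = 290 + 284 = 574 units

574 units


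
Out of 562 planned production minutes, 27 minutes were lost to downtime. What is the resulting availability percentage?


Formula: Availability = (Planned Time - Downtime) / Planned Time * 100
Uptime = 562 - 27 = 535 min
Availability = 535 / 562 * 100 = 95.2%

95.2%


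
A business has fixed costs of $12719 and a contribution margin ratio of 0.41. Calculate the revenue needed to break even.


Formula: BER = Fixed Costs / Contribution Margin Ratio
BER = $12719 / 0.41
BER = $31021.95 (to the nearest cent)

$31021.95


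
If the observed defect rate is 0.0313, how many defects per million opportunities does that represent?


DPMO = defect_rate * 1000000 = 0.0313 * 1000000

31300


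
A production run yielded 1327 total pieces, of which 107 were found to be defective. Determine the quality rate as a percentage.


Formula: Quality Rate = Good Pieces / Total Pieces * 100
Good pieces = 1327 - 107 = 1220
QR = 1220 / 1327 * 100 = 91.9%

91.9%


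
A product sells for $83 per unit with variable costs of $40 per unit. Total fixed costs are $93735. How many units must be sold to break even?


Formula: BEQ = Fixed Costs / (Price - Variable Cost)
Contribution margin = $83 - $40 = $43/unit
BEQ = ceil($93735 / $43/unit) = ceil(2179.88) = 2180 units

2180 units


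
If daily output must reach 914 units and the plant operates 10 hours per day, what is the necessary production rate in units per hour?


Formula: Production Rate = Daily Demand / Available Hours
Rate = 914 units/day / 10 hours/day
Rate = 91.4 units/hour

91.4 units/hour


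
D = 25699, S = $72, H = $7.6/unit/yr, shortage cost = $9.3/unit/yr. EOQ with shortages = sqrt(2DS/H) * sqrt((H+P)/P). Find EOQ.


Formula: EOQ* = sqrt(2DS/H) * sqrt((H+P)/P)
Base EOQ = sqrt(2*25699*72/7.6) = 697.8 units
Correction = sqrt((7.6+9.3)/9.3) = 1.34804
EOQ* = 697.8 * 1.34804 = 940.7 units

940.7 units


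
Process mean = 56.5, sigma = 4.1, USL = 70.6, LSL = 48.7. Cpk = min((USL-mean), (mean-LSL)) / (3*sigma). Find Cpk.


Cpu = (70.6 - 56.5) / (3 * 4.1) = 1.15
Cpl = (56.5 - 48.7) / (3 * 4.1) = 0.63
Cpk = min(1.15, 0.63) = 0.63

0.63


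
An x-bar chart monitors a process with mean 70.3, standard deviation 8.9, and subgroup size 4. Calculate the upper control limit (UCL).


UCL = 70.3 + 3 * 8.9 / sqrt(4)

83.65


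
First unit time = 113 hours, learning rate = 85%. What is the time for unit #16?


Formula: T_n = T_1 * (learning_rate)^(log2(n)) where learning_rate = rate/100
Doublings = log2(16) = 4
T_n = 113 * 0.85^4
T_n = 113 * 0.522 = 59.0 hours

59.0 hours


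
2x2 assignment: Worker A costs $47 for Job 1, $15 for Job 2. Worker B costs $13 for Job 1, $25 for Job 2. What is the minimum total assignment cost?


Option 1: A->1 + B->2 = $47 + $25 = $72
Option 2: A->2 + B->1 = $15 + $13 = $28
Min cost = min($72, $28) = $28

$28


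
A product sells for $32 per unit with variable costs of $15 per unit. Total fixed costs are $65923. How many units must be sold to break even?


Formula: BEQ = Fixed Costs / (Price - Variable Cost)
Contribution margin = $32 - $15 = $17/unit
BEQ = ceil($65923 / $17/unit) = ceil(3877.82) = 3878 units

3878 units


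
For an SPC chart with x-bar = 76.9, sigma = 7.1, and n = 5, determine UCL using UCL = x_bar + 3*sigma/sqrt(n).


UCL = 76.9 + 3 * 7.1 / sqrt(5)

86.43


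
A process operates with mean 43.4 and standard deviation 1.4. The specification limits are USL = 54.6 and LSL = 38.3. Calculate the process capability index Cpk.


Cpu = (54.6 - 43.4) / (3 * 1.4) = 2.67
Cpl = (43.4 - 38.3) / (3 * 1.4) = 1.21
Cpk = min(2.67, 1.21) = 1.21

1.21


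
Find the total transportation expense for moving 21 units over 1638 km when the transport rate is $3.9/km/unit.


TC = dist * cost * units = 1638 * 3.9 * 21 = $134152.20

$134152.20


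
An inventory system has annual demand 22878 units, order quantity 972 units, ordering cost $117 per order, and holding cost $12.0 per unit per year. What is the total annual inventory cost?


TC = 22878/972 * 117 + 972/2 * 12.0

$8585.83


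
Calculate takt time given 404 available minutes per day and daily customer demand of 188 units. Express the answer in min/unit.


Formula: Takt Time = Available Production Time / Customer Demand
Takt = 404 min/day / 188 units/day
Takt = 2.15 min/unit

2.15 min/unit


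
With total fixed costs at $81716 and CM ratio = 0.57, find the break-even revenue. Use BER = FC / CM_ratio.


Formula: BER = Fixed Costs / Contribution Margin Ratio
BER = $81716 / 0.57
BER = $143361.40 (to the nearest cent)

$143361.40


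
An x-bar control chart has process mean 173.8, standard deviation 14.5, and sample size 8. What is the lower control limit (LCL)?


LCL = 173.8 - 3 * 14.5 / sqrt(8)

158.42


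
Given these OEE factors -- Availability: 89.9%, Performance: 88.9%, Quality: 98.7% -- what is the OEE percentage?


Formula: OEE = Availability * Performance * Quality / 10000
A * P = 89.9% * 88.9% / 100 = 79.92%
OEE = 79.92% * 98.7% / 100 = 78.9%

78.9%


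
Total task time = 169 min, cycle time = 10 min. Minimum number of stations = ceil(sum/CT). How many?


Formula: N_min = ceil(Sum of Task Times / Cycle Time)
N_min = ceil(169 min / 10 min) = ceil(16.9)
N_min = 17 stations

17


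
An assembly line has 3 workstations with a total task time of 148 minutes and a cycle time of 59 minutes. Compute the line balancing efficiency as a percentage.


Formula: Efficiency = Sum of Task Times / (N_stations * CT) * 100
Total station capacity = 3 stations * 59 min = 177 min
Efficiency = 148 / 177 * 100 = 83.6%

83.6%


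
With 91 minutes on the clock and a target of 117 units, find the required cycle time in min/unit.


Formula: CT = Available Time / Number of Units
CT = 91 min / 117 units
CT = 0.78 min/unit

0.78 min/unit


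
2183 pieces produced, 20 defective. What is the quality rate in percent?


Formula: Quality Rate = Good Pieces / Total Pieces * 100
Good pieces = 2183 - 20 = 2163
QR = 2163 / 2183 * 100 = 99.1%

99.1%


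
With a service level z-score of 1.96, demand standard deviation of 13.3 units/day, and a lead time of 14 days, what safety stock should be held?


Formula: SS = z * sigma_d * sqrt(LT)
sqrt(LT) = sqrt(14) = 3.7417
SS = 1.96 * 13.3 * 3.7417
SS = 97.5 units

97.5 units


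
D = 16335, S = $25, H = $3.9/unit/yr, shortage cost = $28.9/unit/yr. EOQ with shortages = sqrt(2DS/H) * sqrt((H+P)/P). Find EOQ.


Formula: EOQ* = sqrt(2DS/H) * sqrt((H+P)/P)
Base EOQ = sqrt(2*16335*25/3.9) = 457.63 units
Correction = sqrt((3.9+28.9)/28.9) = 1.06534
EOQ* = 457.63 * 1.06534 = 487.5 units

487.5 units


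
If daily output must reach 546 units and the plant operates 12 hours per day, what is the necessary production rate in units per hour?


Formula: Production Rate = Daily Demand / Available Hours
Rate = 546 units/day / 12 hours/day
Rate = 45.5 units/hour

45.5 units/hour


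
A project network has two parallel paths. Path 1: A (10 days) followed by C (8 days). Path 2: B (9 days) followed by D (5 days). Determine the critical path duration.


Path 1 = 10 + 8 = 18 days
Path 2 = 9 + 5 = 14 days
Duration = max(18, 14) = 18 days

18 days


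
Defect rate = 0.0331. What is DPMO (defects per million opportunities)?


DPMO = defect_rate * 1000000 = 0.0331 * 1000000

33100


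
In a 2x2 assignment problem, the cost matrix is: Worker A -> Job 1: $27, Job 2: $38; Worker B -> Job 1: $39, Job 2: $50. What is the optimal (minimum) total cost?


Option 1: A->1 + B->2 = $27 + $50 = $77
Option 2: A->2 + B->1 = $38 + $39 = $77
Min cost = min($77, $77) = $77

$77


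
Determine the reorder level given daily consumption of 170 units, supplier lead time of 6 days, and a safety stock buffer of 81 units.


Formula: ROP = (Daily Demand * Lead Time) + Safety Stock
Demand during lead time = 170 * 6 = 1020 units
ROP = 1020 + 81 = 1101 units

1101 units


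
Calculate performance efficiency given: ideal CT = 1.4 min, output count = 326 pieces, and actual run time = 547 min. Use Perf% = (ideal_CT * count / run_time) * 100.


Formula: Performance = (Ideal CT * Total Count) / Run Time * 100
Ideal output time = 1.4 * 326 = 456.4 min
Performance = 456.4 / 547 * 100 = 83.4%

83.4%


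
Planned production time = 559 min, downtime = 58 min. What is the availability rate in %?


Formula: Availability = (Planned Time - Downtime) / Planned Time * 100
Uptime = 559 - 58 = 501 min
Availability = 501 / 559 * 100 = 89.6%

89.6%


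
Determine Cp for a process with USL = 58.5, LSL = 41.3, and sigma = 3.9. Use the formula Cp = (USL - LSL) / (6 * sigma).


Cp = (58.5 - 41.3) / (6 * 3.9)

0.74


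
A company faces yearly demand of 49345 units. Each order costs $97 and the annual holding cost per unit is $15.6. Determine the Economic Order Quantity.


Formula: EOQ = sqrt(2 * D * S / H)
Numerator: 2 * 49345 * 97 = 9572930
2DS/H = 9572930 / 15.6 = 613649.4
EOQ = sqrt(613649.4) = 783.4 units

783.4 units


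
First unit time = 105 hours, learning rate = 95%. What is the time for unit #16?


Formula: T_n = T_1 * (learning_rate)^(log2(n)) where learning_rate = rate/100
Doublings = log2(16) = 4
T_n = 105 * 0.95^4
T_n = 105 * 0.8145 = 85.5 hours

85.5 hours


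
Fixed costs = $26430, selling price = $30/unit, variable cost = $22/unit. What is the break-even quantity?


Formula: BEQ = Fixed Costs / (Price - Variable Cost)
Contribution margin = $30 - $22 = $8/unit
BEQ = ceil($26430 / $8/unit) = ceil(3303.75) = 3304 units

3304 units


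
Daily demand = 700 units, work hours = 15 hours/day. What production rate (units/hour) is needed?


Formula: Production Rate = Daily Demand / Available Hours
Rate = 700 units/day / 15 hours/day
Rate = 46.7 units/hour

46.7 units/hour


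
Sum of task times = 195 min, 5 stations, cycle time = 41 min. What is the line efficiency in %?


Formula: Efficiency = Sum of Task Times / (N_stations * CT) * 100
Total station capacity = 5 stations * 41 min = 205 min
Efficiency = 195 / 205 * 100 = 95.1%

95.1%


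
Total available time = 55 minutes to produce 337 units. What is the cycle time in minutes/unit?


Formula: CT = Available Time / Number of Units
CT = 55 min / 337 units
CT = 0.16 min/unit

0.16 min/unit


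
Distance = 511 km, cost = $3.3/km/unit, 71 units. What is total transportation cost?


TC = dist * cost * units = 511 * 3.3 * 71 = $119727.30

$119727.30


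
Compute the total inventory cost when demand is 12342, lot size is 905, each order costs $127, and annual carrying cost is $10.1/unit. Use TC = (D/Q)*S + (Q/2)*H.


TC = 12342/905 * 127 + 905/2 * 10.1

$6302.22


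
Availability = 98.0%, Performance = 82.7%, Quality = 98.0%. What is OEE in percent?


Formula: OEE = Availability * Performance * Quality / 10000
A * P = 98.0% * 82.7% / 100 = 81.05%
OEE = 81.05% * 98.0% / 100 = 79.4%

79.4%


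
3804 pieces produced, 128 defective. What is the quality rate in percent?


Formula: Quality Rate = Good Pieces / Total Pieces * 100
Good pieces = 3804 - 128 = 3676
QR = 3676 / 3804 * 100 = 96.6%

96.6%


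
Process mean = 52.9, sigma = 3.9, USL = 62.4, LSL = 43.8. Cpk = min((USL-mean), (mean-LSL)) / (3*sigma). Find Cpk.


Cpu = (62.4 - 52.9) / (3 * 3.9) = 0.81
Cpl = (52.9 - 43.8) / (3 * 3.9) = 0.78
Cpk = min(0.81, 0.78) = 0.78

0.78


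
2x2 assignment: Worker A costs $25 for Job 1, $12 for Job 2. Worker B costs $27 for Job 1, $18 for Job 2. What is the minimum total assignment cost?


Option 1: A->1 + B->2 = $25 + $18 = $43
Option 2: A->2 + B->1 = $12 + $27 = $39
Min cost = min($43, $39) = $39

$39


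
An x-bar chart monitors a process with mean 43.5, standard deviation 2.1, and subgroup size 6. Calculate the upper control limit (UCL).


UCL = 43.5 + 3 * 2.1 / sqrt(6)

46.07


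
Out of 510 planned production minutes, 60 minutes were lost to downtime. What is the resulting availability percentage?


Formula: Availability = (Planned Time - Downtime) / Planned Time * 100
Uptime = 510 - 60 = 450 min
Availability = 450 / 510 * 100 = 88.2%

88.2%


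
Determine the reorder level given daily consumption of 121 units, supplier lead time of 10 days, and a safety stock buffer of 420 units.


Formula: ROP = (Daily Demand * Lead Time) + Safety Stock
Demand during lead time = 121 * 10 = 1210 units
ROP = 1210 + 420 = 1630 units

1630 units


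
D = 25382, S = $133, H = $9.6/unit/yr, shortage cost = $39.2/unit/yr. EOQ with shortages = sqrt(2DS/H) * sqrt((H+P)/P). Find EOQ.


Formula: EOQ* = sqrt(2DS/H) * sqrt((H+P)/P)
Base EOQ = sqrt(2*25382*133/9.6) = 838.63 units
Correction = sqrt((9.6+39.2)/39.2) = 1.11575
EOQ* = 838.63 * 1.11575 = 935.7 units

935.7 units


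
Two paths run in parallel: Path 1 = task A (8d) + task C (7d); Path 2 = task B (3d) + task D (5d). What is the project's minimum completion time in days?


Path 1 = 8 + 7 = 15 days
Path 2 = 3 + 5 = 8 days
Duration = max(15, 8) = 15 days

15 days


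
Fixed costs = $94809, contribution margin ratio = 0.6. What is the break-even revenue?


Formula: BER = Fixed Costs / Contribution Margin Ratio
BER = $94809 / 0.6
BER = $158015.00 (to the nearest cent)

$158015.00


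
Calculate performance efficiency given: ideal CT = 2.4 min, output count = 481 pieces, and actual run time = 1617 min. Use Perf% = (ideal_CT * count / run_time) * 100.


Formula: Performance = (Ideal CT * Total Count) / Run Time * 100
Ideal output time = 2.4 * 481 = 1154.4 min
Performance = 1154.4 / 1617 * 100 = 71.4%

71.4%


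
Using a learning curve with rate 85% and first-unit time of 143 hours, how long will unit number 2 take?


Formula: T_n = T_1 * (learning_rate)^(log2(n)) where learning_rate = rate/100
Doublings = log2(2) = 1
T_n = 143 * 0.85^1
T_n = 143 * 0.85 = 121.6 hours

121.6 hours


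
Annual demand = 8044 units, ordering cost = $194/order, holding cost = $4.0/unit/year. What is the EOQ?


Formula: EOQ = sqrt(2 * D * S / H)
Numerator: 2 * 8044 * 194 = 3121072
2DS/H = 3121072 / 4.0 = 780268.0
EOQ = sqrt(780268.0) = 883.3 units

883.3 units


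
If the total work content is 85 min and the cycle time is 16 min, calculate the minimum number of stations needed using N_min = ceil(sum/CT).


Formula: N_min = ceil(Sum of Task Times / Cycle Time)
N_min = ceil(85 min / 16 min) = ceil(5.3125)
N_min = 6 stations

6


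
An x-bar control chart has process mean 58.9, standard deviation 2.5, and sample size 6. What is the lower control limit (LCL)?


LCL = 58.9 - 3 * 2.5 / sqrt(6)

55.84


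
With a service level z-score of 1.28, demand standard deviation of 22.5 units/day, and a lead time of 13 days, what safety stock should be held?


Formula: SS = z * sigma_d * sqrt(LT)
sqrt(LT) = sqrt(13) = 3.6056
SS = 1.28 * 22.5 * 3.6056
SS = 103.8 units

103.8 units


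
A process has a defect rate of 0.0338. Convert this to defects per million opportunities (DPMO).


DPMO = defect_rate * 1000000 = 0.0338 * 1000000

33800


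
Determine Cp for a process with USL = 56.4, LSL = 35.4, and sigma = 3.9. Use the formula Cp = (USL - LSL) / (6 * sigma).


Cp = (56.4 - 35.4) / (6 * 3.9)

0.9


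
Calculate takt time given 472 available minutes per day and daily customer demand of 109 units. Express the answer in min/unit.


Formula: Takt Time = Available Production Time / Customer Demand
Takt = 472 min/day / 109 units/day
Takt = 4.33 min/unit

4.33 min/unit


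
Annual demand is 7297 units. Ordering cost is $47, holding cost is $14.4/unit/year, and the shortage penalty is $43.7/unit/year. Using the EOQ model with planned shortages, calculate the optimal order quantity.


Formula: EOQ* = sqrt(2DS/H) * sqrt((H+P)/P)
Base EOQ = sqrt(2*7297*47/14.4) = 218.25 units
Correction = sqrt((14.4+43.7)/43.7) = 1.15305
EOQ* = 218.25 * 1.15305 = 251.7 units

251.7 units


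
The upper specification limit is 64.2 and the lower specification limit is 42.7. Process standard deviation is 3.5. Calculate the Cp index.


Cp = (64.2 - 42.7) / (6 * 3.5)

1.02


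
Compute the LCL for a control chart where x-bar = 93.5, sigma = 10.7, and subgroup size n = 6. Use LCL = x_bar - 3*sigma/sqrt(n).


LCL = 93.5 - 3 * 10.7 / sqrt(6)

80.4


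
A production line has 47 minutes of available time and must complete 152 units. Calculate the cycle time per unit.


Formula: CT = Available Time / Number of Units
CT = 47 min / 152 units
CT = 0.31 min/unit

0.31 min/unit


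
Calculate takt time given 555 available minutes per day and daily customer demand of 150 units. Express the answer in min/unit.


Formula: Takt Time = Available Production Time / Customer Demand
Takt = 555 min/day / 150 units/day
Takt = 3.7 min/unit

3.7 min/unit


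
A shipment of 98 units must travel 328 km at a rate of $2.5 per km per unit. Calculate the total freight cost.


TC = dist * cost * units = 328 * 2.5 * 98 = $80360.00

$80360.00


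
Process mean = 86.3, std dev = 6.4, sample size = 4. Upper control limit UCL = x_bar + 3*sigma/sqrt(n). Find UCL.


UCL = 86.3 + 3 * 6.4 / sqrt(4)

95.9


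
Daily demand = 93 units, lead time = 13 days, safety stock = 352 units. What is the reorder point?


Formula: ROP = (Daily Demand * Lead Time) + Safety Stock
Demand during lead time = 93 * 13 = 1209 units
ROP = 1209 + 352 = 1561 units

1561 units


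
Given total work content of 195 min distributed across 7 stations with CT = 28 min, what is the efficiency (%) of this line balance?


Formula: Efficiency = Sum of Task Times / (N_stations * CT) * 100
Total station capacity = 7 stations * 28 min = 196 min
Efficiency = 195 / 196 * 100 = 99.5%

99.5%


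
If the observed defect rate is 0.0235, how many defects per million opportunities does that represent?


DPMO = defect_rate * 1000000 = 0.0235 * 1000000

23500


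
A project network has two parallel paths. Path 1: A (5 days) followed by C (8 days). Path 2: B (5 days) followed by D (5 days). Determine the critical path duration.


Path 1 = 5 + 8 = 13 days
Path 2 = 5 + 5 = 10 days
Duration = max(13, 10) = 13 days

13 days


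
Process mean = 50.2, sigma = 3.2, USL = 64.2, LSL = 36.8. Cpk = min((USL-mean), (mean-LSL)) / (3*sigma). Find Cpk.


Cpu = (64.2 - 50.2) / (3 * 3.2) = 1.46
Cpl = (50.2 - 36.8) / (3 * 3.2) = 1.4
Cpk = min(1.46, 1.4) = 1.4

1.4


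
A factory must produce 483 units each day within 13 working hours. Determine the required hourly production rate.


Formula: Production Rate = Daily Demand / Available Hours
Rate = 483 units/day / 13 hours/day
Rate = 37.2 units/hour

37.2 units/hour


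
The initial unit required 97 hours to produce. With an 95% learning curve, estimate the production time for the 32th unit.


Formula: T_n = T_1 * (learning_rate)^(log2(n)) where learning_rate = rate/100
Doublings = log2(32) = 5
T_n = 97 * 0.95^5
T_n = 97 * 0.7738 = 75.1 hours

75.1 hours


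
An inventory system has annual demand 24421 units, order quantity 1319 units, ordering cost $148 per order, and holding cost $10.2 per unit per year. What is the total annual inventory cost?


TC = 24421/1319 * 148 + 1319/2 * 10.2

$9467.09


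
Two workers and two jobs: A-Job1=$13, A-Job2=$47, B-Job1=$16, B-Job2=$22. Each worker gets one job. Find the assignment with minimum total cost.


Option 1: A->1 + B->2 = $13 + $22 = $35
Option 2: A->2 + B->1 = $47 + $16 = $63
Min cost = min($35, $63) = $35

$35


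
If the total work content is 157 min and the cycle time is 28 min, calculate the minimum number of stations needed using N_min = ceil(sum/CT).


Formula: N_min = ceil(Sum of Task Times / Cycle Time)
N_min = ceil(157 min / 28 min) = ceil(5.6071)
N_min = 6 stations

6


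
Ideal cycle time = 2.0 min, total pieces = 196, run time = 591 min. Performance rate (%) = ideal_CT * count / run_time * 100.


Formula: Performance = (Ideal CT * Total Count) / Run Time * 100
Ideal output time = 2.0 * 196 = 392.0 min
Performance = 392.0 / 591 * 100 = 66.3%

66.3%


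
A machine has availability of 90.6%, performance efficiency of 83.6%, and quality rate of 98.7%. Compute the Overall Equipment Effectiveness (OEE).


Formula: OEE = Availability * Performance * Quality / 10000
A * P = 90.6% * 83.6% / 100 = 75.74%
OEE = 75.74% * 98.7% / 100 = 74.8%

74.8%


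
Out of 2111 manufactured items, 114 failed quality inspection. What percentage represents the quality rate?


Formula: Quality Rate = Good Pieces / Total Pieces * 100
Good pieces = 2111 - 114 = 1997
QR = 1997 / 2111 * 100 = 94.6%

94.6%


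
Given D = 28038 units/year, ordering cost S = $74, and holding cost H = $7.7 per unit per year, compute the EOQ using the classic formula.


Formula: EOQ = sqrt(2 * D * S / H)
Numerator: 2 * 28038 * 74 = 4149624
2DS/H = 4149624 / 7.7 = 538912.2
EOQ = sqrt(538912.2) = 734.1 units

734.1 units


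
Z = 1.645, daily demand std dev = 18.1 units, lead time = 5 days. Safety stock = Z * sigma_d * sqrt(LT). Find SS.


Formula: SS = z * sigma_d * sqrt(LT)
sqrt(LT) = sqrt(5) = 2.2361
SS = 1.645 * 18.1 * 2.2361
SS = 66.6 units

66.6 units
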